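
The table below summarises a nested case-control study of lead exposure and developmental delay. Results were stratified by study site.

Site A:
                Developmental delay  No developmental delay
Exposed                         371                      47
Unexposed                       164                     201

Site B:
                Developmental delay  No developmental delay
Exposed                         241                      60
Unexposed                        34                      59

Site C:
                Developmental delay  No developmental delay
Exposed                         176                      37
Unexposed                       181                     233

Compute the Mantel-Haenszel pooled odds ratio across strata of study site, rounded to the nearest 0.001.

OR_MH = Σ(aᵢdᵢ/nᵢ) / Σ(bᵢcᵢ/nᵢ), where nᵢ is the stratum total.
Stratum 1 (Site A): n = 783; a·d/n = 371·201/783 = 95.2375; b·c/n = 47·164/783 = 9.8442
Stratum 2 (Site B): n = 394; a·d/n = 241·59/394 = 36.0888; b·c/n = 60·34/394 = 5.1777
Stratum 3 (Site C): n = 627; a·d/n = 176·233/627 = 65.4035; b·c/n = 37·181/627 = 10.6810
OR_MH = (95.2375 + 36.0888 + 65.4035) / (9.8442 + 5.1777 + 10.6810) = 196.7299 / 25.7029 = 7.65400

7.654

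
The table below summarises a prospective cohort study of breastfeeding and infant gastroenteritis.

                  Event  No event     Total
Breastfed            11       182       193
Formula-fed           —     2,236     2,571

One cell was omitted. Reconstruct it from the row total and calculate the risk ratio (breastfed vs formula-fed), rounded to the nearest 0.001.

The missing cell is in the unexposed row: 2571 − 2236 = 335.
So a = 11, b = 182, c = 335, d = 2236.
RR = [a/(a+b)] / [c/(c+d)] = (11/193) / (335/2571) = 0.05699/0.13030 = 0.43741

0.437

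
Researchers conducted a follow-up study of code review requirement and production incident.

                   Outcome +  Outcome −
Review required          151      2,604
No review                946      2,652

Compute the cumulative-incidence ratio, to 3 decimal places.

0.208

Cells: a = 151, b = 2604, c = 946, d = 2652.
Risk in exposed = 151/2755 = 0.05481; risk in unexposed = 946/3598 = 0.26292.
RR = 0.05481 / 0.26292 = 0.20846
The risk is 79% lower among the exposed than among the unexposed.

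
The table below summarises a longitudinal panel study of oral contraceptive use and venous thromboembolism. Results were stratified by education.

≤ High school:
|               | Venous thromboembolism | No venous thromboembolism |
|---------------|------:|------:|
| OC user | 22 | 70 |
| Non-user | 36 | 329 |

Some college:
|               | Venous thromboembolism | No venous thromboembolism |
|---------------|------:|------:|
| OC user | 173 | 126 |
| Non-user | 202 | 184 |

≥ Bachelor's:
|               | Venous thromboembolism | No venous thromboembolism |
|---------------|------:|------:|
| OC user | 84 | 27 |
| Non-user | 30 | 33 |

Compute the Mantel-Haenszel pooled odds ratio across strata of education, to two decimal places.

OR_MH = Σ(aᵢdᵢ/nᵢ) / Σ(bᵢcᵢ/nᵢ), where nᵢ is the stratum total.
Stratum 1 (≤ High school): n = 457; a·d/n = 22·329/457 = 15.8381; b·c/n = 70·36/457 = 5.5142
Stratum 2 (Some college): n = 685; a·d/n = 173·184/685 = 46.4701; b·c/n = 126·202/685 = 37.1562
Stratum 3 (≥ Bachelor's): n = 174; a·d/n = 84·33/174 = 15.9310; b·c/n = 27·30/174 = 4.6552
OR_MH = (15.8381 + 46.4701 + 15.9310) / (5.5142 + 37.1562 + 4.6552) = 78.2392 / 47.3256 = 1.65321

1.65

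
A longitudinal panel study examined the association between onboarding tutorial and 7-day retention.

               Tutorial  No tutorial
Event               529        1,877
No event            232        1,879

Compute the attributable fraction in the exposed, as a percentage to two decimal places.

Reading the table with exposure as columns: a = 529 (Tutorial, case), b = 232 (Tutorial, non-case), c = 1877 (No tutorial, case), d = 1879.
Risk in exposed = 529/761 = 0.69514; risk in unexposed = 1877/3756 = 0.49973.
RR = 0.69514/0.49973 = 1.39102
AR% = (RR − 1)/RR × 100 = (1.39102 − 1)/1.39102 × 100 = 28.1101%

28.11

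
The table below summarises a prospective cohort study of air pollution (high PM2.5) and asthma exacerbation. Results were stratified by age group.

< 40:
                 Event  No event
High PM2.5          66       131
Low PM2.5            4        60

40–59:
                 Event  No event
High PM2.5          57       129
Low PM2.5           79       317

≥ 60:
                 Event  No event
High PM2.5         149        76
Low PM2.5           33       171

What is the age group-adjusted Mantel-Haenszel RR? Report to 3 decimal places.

RR_MH = Σ(aᵢ·n₀ᵢ/nᵢ) / Σ(cᵢ·n₁ᵢ/nᵢ), with n₁ᵢ = aᵢ+bᵢ (exposed), n₀ᵢ = cᵢ+dᵢ (unexposed), nᵢ = n₁ᵢ+n₀ᵢ.
Stratum 1 (< 40): n₁ = 197, n₀ = 64, n = 261; a·n₀/n = 66·64/261 = 16.1839; c·n₁/n = 4·197/261 = 3.0192
Stratum 2 (40–59): n₁ = 186, n₀ = 396, n = 582; a·n₀/n = 57·396/582 = 38.7835; c·n₁/n = 79·186/582 = 25.2474
Stratum 3 (≥ 60): n₁ = 225, n₀ = 204, n = 429; a·n₀/n = 149·204/429 = 70.8531; c·n₁/n = 33·225/429 = 17.3077
RR_MH = (16.1839 + 38.7835 + 70.8531) / (3.0192 + 25.2474 + 17.3077) = 125.8206 / 45.5743 = 2.76078

2.761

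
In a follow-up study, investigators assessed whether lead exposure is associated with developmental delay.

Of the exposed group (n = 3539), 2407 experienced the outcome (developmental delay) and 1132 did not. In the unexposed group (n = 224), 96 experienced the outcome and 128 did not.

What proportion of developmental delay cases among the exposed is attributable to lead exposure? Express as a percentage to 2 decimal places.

From the description: a = 2407, b = 1132, c = 96, d = 128.
Risk in exposed = 2407/3539 = 0.68014; risk in unexposed = 96/224 = 0.42857.
RR = 0.68014/0.42857 = 1.58698
AR% = (RR − 1)/RR × 100 = (1.58698 − 1)/1.58698 × 100 = 36.9874%

36.99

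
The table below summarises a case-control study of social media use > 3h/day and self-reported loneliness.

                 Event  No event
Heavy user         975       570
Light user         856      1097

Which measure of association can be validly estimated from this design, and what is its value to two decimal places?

Cells: a = 975, b = 570, c = 856, d = 1097.
This is a case-control study: participants were sampled on outcome status, so risks in the source population cannot be estimated directly — relative risk is not valid here. The odds ratio is the appropriate measure.
OR = (a·d)/(b·c) = (975 × 1097) / (570 × 856) = 1069575 / 487920 = 2.19211

2.19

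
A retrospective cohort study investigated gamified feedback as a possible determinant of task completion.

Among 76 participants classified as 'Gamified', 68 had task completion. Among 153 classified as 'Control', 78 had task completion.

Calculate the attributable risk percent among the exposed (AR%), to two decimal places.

43.02

From the description: a = 68, b = 8, c = 78, d = 75.
Risk in exposed = 68/76 = 0.89474; risk in unexposed = 78/153 = 0.50980.
RR = 0.89474/0.50980 = 1.75506
AR% = (RR − 1)/RR × 100 = (1.75506 − 1)/1.75506 × 100 = 43.0219%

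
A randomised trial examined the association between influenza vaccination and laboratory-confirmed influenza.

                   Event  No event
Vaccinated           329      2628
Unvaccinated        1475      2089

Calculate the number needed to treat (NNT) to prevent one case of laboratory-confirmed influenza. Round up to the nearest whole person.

Risk in treated group = 329/2957 = 0.11126; risk in control = 1475/3564 = 0.41386.
Absolute risk reduction = 0.41386 − 0.11126 = 0.30260
NNT = 1 / ARR = 1 / 0.30260 = 3.305 → round up → 4

4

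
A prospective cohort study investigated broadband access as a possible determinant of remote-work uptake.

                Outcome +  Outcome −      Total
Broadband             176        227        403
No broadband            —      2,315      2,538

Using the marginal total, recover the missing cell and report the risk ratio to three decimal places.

4.970

The missing cell is in the unexposed row: 2538 − 2315 = 223.
So a = 176, b = 227, c = 223, d = 2315.
RR = [a/(a+b)] / [c/(c+d)] = (176/403) / (223/2538) = 0.43672/0.08786 = 4.97043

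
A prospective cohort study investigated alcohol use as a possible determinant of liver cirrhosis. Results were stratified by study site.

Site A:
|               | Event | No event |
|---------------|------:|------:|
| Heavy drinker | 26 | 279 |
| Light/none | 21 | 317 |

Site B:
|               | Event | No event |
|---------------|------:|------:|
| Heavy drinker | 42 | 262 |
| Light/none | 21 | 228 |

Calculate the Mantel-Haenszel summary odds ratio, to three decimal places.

1.581

OR_MH = Σ(aᵢdᵢ/nᵢ) / Σ(bᵢcᵢ/nᵢ), where nᵢ is the stratum total.
Stratum 1 (Site A): n = 643; a·d/n = 26·317/643 = 12.8180; b·c/n = 279·21/643 = 9.1120
Stratum 2 (Site B): n = 553; a·d/n = 42·228/553 = 17.3165; b·c/n = 262·21/553 = 9.9494
OR_MH = (12.8180 + 17.3165) / (9.1120 + 9.9494) = 30.1345 / 19.0613 = 1.58092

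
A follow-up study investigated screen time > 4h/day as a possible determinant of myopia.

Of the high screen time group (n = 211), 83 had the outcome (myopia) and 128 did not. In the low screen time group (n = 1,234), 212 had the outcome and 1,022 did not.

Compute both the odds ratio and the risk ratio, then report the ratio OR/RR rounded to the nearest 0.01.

From the description: a = 83, b = 128, c = 212, d = 1022.
OR = (83·1022)/(128·212) = 84826/27136 = 3.12596
Risk in exposed = 83/211 = 0.39336; risk in unexposed = 212/1234 = 0.17180; RR = 2.28968
OR/RR = 3.12596 / 2.28968 = 1.36524
The outcome is not rare, so the OR lies further from 1 than the RR.

1.37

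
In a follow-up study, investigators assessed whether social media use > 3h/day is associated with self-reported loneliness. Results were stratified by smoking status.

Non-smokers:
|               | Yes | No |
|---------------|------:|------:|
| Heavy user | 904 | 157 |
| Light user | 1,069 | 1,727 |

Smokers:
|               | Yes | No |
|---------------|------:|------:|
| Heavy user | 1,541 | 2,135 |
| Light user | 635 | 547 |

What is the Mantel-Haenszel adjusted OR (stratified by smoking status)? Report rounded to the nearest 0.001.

OR_MH = Σ(aᵢdᵢ/nᵢ) / Σ(bᵢcᵢ/nᵢ), where nᵢ is the stratum total.
Stratum 1 (Non-smokers): n = 3857; a·d/n = 904·1727/3857 = 404.7726; b·c/n = 157·1069/3857 = 43.5139
Stratum 2 (Smokers): n = 4858; a·d/n = 1541·547/4858 = 173.5132; b·c/n = 2135·635/4858 = 279.0706
OR_MH = (404.7726 + 173.5132) / (43.5139 + 279.0706) = 578.2858 / 322.5845 = 1.79266

1.793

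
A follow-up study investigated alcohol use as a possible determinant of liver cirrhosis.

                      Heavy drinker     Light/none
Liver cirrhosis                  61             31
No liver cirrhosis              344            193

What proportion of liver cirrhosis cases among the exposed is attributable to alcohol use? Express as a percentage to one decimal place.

Reading the table with exposure as columns: a = 61 (Heavy drinker, case), b = 344 (Heavy drinker, non-case), c = 31 (Light/none, case), d = 193.
Risk in exposed = 61/405 = 0.15062; risk in unexposed = 31/224 = 0.13839.
RR = 0.15062/0.13839 = 1.08833
AR% = (RR − 1)/RR × 100 = (1.08833 − 1)/1.08833 × 100 = 8.1162%

8.1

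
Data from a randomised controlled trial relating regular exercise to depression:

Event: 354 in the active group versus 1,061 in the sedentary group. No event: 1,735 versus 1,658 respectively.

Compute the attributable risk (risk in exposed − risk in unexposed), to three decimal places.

From the description: a = 354, b = 1735, c = 1061, d = 1658.
Risk in exposed = 354/2089 = 0.169459; risk in unexposed = 1061/2719 = 0.390217.
Risk difference = 0.169459 − 0.390217 = -0.220758

-0.221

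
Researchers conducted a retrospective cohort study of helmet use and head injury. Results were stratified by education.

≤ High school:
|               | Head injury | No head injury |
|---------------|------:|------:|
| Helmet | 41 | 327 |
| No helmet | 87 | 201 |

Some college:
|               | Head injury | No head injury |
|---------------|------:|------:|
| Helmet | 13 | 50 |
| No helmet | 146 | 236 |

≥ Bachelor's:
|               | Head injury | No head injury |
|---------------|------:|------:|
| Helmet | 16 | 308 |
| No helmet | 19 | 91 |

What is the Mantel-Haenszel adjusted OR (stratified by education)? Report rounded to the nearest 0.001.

OR_MH = Σ(aᵢdᵢ/nᵢ) / Σ(bᵢcᵢ/nᵢ), where nᵢ is the stratum total.
Stratum 1 (≤ High school): n = 656; a·d/n = 41·201/656 = 12.5625; b·c/n = 327·87/656 = 43.3674
Stratum 2 (Some college): n = 445; a·d/n = 13·236/445 = 6.8944; b·c/n = 50·146/445 = 16.4045
Stratum 3 (≥ Bachelor's): n = 434; a·d/n = 16·91/434 = 3.3548; b·c/n = 308·19/434 = 13.4839
OR_MH = (12.5625 + 6.8944 + 3.3548) / (43.3674 + 16.4045 + 13.4839) = 22.8117 / 73.2557 = 0.31140

0.311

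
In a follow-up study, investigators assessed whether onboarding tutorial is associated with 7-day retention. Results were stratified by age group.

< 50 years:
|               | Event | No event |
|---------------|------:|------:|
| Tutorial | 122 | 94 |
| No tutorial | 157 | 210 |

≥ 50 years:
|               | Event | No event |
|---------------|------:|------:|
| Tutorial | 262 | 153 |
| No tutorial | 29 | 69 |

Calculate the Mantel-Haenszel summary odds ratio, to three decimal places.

OR_MH = Σ(aᵢdᵢ/nᵢ) / Σ(bᵢcᵢ/nᵢ), where nᵢ is the stratum total.
Stratum 1 (< 50 years): n = 583; a·d/n = 122·210/583 = 43.9451; b·c/n = 94·157/583 = 25.3139
Stratum 2 (≥ 50 years): n = 513; a·d/n = 262·69/513 = 35.2398; b·c/n = 153·29/513 = 8.6491
OR_MH = (43.9451 + 35.2398) / (25.3139 + 8.6491) = 79.1849 / 33.9630 = 2.33150

2.332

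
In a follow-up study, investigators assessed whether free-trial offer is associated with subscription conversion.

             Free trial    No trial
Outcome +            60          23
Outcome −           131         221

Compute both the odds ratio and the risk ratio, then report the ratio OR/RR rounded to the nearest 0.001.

1.321

Reading the table with exposure as columns: a = 60 (Free trial, case), b = 131 (Free trial, non-case), c = 23 (No trial, case), d = 221.
OR = (60·221)/(131·23) = 13260/3013 = 4.40093
Risk in exposed = 60/191 = 0.31414; risk in unexposed = 23/244 = 0.09426; RR = 3.33257
OR/RR = 4.40093 / 3.33257 = 1.32058
The outcome is not rare, so the OR lies further from 1 than the RR.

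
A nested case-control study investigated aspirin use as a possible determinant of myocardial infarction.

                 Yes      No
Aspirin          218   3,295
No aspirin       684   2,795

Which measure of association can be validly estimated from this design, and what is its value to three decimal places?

Cells: a = 218, b = 3295, c = 684, d = 2795.
This is a nested case-control study: participants were sampled on outcome status, so risks in the source population cannot be estimated directly — relative risk is not valid here. The odds ratio is the appropriate measure.
OR = (a·d)/(b·c) = (218 × 2795) / (3295 × 684) = 609310 / 2253780 = 0.27035

0.270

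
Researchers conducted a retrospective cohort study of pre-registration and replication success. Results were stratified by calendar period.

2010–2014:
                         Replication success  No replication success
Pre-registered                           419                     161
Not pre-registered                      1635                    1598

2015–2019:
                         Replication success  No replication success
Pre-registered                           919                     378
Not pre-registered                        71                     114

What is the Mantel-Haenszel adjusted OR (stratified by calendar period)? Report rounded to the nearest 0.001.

OR_MH = Σ(aᵢdᵢ/nᵢ) / Σ(bᵢcᵢ/nᵢ), where nᵢ is the stratum total.
Stratum 1 (2010–2014): n = 3813; a·d/n = 419·1598/3813 = 175.5998; b·c/n = 161·1635/3813 = 69.0362
Stratum 2 (2015–2019): n = 1482; a·d/n = 919·114/1482 = 70.6923; b·c/n = 378·71/1482 = 18.1093
OR_MH = (175.5998 + 70.6923) / (69.0362 + 18.1093) = 246.2921 / 87.1455 = 2.82622

2.826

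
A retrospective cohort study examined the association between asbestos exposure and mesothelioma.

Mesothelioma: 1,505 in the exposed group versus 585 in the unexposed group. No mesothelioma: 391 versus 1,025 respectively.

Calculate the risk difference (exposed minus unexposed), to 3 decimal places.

0.430

From the description: a = 1505, b = 391, c = 585, d = 1025.
Risk in exposed = 1505/1896 = 0.793776; risk in unexposed = 585/1610 = 0.363354.
Risk difference = 0.793776 − 0.363354 = 0.430422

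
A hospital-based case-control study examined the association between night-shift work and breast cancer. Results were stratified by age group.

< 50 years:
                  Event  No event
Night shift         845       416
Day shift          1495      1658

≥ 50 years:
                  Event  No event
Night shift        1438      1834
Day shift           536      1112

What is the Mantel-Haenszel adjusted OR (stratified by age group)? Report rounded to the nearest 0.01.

1.89

OR_MH = Σ(aᵢdᵢ/nᵢ) / Σ(bᵢcᵢ/nᵢ), where nᵢ is the stratum total.
Stratum 1 (< 50 years): n = 4414; a·d/n = 845·1658/4414 = 317.4014; b·c/n = 416·1495/4414 = 140.8971
Stratum 2 (≥ 50 years): n = 4920; a·d/n = 1438·1112/4920 = 325.0114; b·c/n = 1834·536/4920 = 199.8016
OR_MH = (317.4014 + 325.0114) / (140.8971 + 199.8016) = 642.4128 / 340.6988 = 1.88557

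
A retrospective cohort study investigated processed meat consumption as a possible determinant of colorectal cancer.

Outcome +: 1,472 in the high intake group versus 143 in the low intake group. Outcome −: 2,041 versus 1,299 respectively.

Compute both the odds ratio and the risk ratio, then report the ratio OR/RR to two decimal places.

1.55

From the description: a = 1472, b = 2041, c = 143, d = 1299.
OR = (1472·1299)/(2041·143) = 1912128/291863 = 6.55146
Risk in exposed = 1472/3513 = 0.41902; risk in unexposed = 143/1442 = 0.09917; RR = 4.22531
OR/RR = 6.55146 / 4.22531 = 1.55053
The outcome is not rare, so the OR lies further from 1 than the RR.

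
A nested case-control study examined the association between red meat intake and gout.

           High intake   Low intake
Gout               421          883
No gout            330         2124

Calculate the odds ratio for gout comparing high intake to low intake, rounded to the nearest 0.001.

3.069

Reading the table with exposure as columns: a = 421 (High intake, case), b = 330 (High intake, non-case), c = 883 (Low intake, case), d = 2124.
OR = (a·d)/(b·c) = (421 × 2124) / (330 × 883) = 894204 / 291390 = 3.06875
The odds of gout are about 3.07 times as high in the high intake group.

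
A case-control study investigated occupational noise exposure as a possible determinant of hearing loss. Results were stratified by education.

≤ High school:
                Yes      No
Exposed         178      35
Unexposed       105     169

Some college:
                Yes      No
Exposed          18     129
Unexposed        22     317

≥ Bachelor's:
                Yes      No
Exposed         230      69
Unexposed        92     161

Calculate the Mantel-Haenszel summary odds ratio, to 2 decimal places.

5.65

OR_MH = Σ(aᵢdᵢ/nᵢ) / Σ(bᵢcᵢ/nᵢ), where nᵢ is the stratum total.
Stratum 1 (≤ High school): n = 487; a·d/n = 178·169/487 = 61.7700; b·c/n = 35·105/487 = 7.5462
Stratum 2 (Some college): n = 486; a·d/n = 18·317/486 = 11.7407; b·c/n = 129·22/486 = 5.8395
Stratum 3 (≥ Bachelor's): n = 552; a·d/n = 230·161/552 = 67.0833; b·c/n = 69·92/552 = 11.5000
OR_MH = (61.7700 + 11.7407 + 67.0833) / (7.5462 + 5.8395 + 11.5000) = 140.5941 / 24.8857 = 5.64959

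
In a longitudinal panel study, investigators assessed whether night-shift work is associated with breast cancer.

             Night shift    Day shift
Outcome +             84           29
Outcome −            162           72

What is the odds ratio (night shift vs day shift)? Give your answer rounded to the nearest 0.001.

1.287

Reading the table with exposure as columns: a = 84 (Night shift, case), b = 162 (Night shift, non-case), c = 29 (Day shift, case), d = 72.
OR = (a·d)/(b·c) = (84 × 72) / (162 × 29) = 6048 / 4698 = 1.28736
The odds of breast cancer are about 1.29 times as high in the night shift group.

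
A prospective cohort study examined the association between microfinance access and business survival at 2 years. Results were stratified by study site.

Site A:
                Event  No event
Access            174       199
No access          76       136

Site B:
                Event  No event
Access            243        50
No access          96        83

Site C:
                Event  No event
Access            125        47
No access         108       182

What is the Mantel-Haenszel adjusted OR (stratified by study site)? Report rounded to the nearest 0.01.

2.82

OR_MH = Σ(aᵢdᵢ/nᵢ) / Σ(bᵢcᵢ/nᵢ), where nᵢ is the stratum total.
Stratum 1 (Site A): n = 585; a·d/n = 174·136/585 = 40.4513; b·c/n = 199·76/585 = 25.8530
Stratum 2 (Site B): n = 472; a·d/n = 243·83/472 = 42.7309; b·c/n = 50·96/472 = 10.1695
Stratum 3 (Site C): n = 462; a·d/n = 125·182/462 = 49.2424; b·c/n = 47·108/462 = 10.9870
OR_MH = (40.4513 + 42.7309 + 49.2424) / (25.8530 + 10.1695 + 10.9870) = 132.4246 / 47.0095 = 2.81698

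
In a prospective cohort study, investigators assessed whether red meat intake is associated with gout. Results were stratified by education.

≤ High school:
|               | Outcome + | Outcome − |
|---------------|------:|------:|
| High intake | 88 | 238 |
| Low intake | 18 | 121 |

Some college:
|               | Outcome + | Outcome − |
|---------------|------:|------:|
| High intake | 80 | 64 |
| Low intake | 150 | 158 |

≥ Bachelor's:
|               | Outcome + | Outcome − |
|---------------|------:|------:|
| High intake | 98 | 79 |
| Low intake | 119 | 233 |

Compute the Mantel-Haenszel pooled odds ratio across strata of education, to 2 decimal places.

OR_MH = Σ(aᵢdᵢ/nᵢ) / Σ(bᵢcᵢ/nᵢ), where nᵢ is the stratum total.
Stratum 1 (≤ High school): n = 465; a·d/n = 88·121/465 = 22.8989; b·c/n = 238·18/465 = 9.2129
Stratum 2 (Some college): n = 452; a·d/n = 80·158/452 = 27.9646; b·c/n = 64·150/452 = 21.2389
Stratum 3 (≥ Bachelor's): n = 529; a·d/n = 98·233/529 = 43.1645; b·c/n = 79·119/529 = 17.7713
OR_MH = (22.8989 + 27.9646 + 43.1645) / (9.2129 + 21.2389 + 17.7713) = 94.0280 / 48.2231 = 1.94985

1.95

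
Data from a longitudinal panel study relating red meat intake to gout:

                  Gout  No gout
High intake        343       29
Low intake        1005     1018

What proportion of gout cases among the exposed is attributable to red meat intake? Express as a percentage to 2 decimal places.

Cells: a = 343, b = 29, c = 1005, d = 1018.
Risk in exposed = 343/372 = 0.92204; risk in unexposed = 1005/2023 = 0.49679.
RR = 0.92204/0.49679 = 1.85601
AR% = (RR − 1)/RR × 100 = (1.85601 − 1)/1.85601 × 100 = 46.1211%

46.12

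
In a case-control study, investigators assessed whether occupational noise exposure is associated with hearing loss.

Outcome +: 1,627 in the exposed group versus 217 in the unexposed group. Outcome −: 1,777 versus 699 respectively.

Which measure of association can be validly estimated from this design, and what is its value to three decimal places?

2.949

From the description: a = 1627, b = 1777, c = 217, d = 699.
This is a case-control study: participants were sampled on outcome status, so risks in the source population cannot be estimated directly — relative risk is not valid here. The odds ratio is the appropriate measure.
OR = (a·d)/(b·c) = (1627 × 699) / (1777 × 217) = 1137273 / 385609 = 2.94929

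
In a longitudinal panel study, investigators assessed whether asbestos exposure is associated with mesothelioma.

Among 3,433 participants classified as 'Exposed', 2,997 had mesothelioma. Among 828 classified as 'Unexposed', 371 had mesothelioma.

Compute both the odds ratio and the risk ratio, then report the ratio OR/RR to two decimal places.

From the description: a = 2997, b = 436, c = 371, d = 457.
OR = (2997·457)/(436·371) = 1369629/161756 = 8.46725
Risk in exposed = 2997/3433 = 0.87300; risk in unexposed = 371/828 = 0.44807; RR = 1.94836
OR/RR = 8.46725 / 1.94836 = 4.34583
The outcome is not rare, so the OR lies further from 1 than the RR.

4.35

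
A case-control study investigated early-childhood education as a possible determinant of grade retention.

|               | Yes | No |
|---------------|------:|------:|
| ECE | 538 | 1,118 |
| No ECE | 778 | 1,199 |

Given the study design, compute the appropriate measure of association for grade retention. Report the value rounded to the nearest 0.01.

0.74

Cells: a = 538, b = 1118, c = 778, d = 1199.
This is a case-control study: participants were sampled on outcome status, so risks in the source population cannot be estimated directly — relative risk is not valid here. The odds ratio is the appropriate measure.
OR = (a·d)/(b·c) = (538 × 1199) / (1118 × 778) = 645062 / 869804 = 0.74162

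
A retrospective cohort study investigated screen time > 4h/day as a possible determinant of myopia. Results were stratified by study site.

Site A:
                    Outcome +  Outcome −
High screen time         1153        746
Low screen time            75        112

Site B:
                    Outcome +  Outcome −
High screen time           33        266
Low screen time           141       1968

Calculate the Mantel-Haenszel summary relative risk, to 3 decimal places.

1.542

RR_MH = Σ(aᵢ·n₀ᵢ/nᵢ) / Σ(cᵢ·n₁ᵢ/nᵢ), with n₁ᵢ = aᵢ+bᵢ (exposed), n₀ᵢ = cᵢ+dᵢ (unexposed), nᵢ = n₁ᵢ+n₀ᵢ.
Stratum 1 (Site A): n₁ = 1899, n₀ = 187, n = 2086; a·n₀/n = 1153·187/2086 = 103.3610; c·n₁/n = 75·1899/2086 = 68.2766
Stratum 2 (Site B): n₁ = 299, n₀ = 2109, n = 2408; a·n₀/n = 33·2109/2408 = 28.9024; c·n₁/n = 141·299/2408 = 17.5079
RR_MH = (103.3610 + 28.9024) / (68.2766 + 17.5079) = 132.2634 / 85.7845 = 1.54181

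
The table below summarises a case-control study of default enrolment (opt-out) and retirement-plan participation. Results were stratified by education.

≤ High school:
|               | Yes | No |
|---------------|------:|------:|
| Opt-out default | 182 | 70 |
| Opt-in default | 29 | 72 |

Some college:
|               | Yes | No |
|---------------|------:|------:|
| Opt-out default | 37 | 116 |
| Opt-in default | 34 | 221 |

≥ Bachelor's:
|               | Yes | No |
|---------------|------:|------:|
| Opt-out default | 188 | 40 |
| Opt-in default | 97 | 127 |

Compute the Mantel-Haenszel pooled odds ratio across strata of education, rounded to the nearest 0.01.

4.58

OR_MH = Σ(aᵢdᵢ/nᵢ) / Σ(bᵢcᵢ/nᵢ), where nᵢ is the stratum total.
Stratum 1 (≤ High school): n = 353; a·d/n = 182·72/353 = 37.1218; b·c/n = 70·29/353 = 5.7507
Stratum 2 (Some college): n = 408; a·d/n = 37·221/408 = 20.0417; b·c/n = 116·34/408 = 9.6667
Stratum 3 (≥ Bachelor's): n = 452; a·d/n = 188·127/452 = 52.8230; b·c/n = 40·97/452 = 8.5841
OR_MH = (37.1218 + 20.0417 + 52.8230) / (5.7507 + 9.6667 + 8.5841) = 109.9865 / 24.0014 = 4.58249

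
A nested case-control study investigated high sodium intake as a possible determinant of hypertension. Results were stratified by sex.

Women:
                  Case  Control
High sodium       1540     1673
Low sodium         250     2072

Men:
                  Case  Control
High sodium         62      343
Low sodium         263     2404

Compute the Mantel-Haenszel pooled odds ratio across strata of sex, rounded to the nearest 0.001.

5.956

OR_MH = Σ(aᵢdᵢ/nᵢ) / Σ(bᵢcᵢ/nᵢ), where nᵢ is the stratum total.
Stratum 1 (Women): n = 5535; a·d/n = 1540·2072/5535 = 576.4914; b·c/n = 1673·250/5535 = 75.5646
Stratum 2 (Men): n = 3072; a·d/n = 62·2404/3072 = 48.5182; b·c/n = 343·263/3072 = 29.3649
OR_MH = (576.4914 + 48.5182) / (75.5646 + 29.3649) = 625.0096 / 104.9295 = 5.95647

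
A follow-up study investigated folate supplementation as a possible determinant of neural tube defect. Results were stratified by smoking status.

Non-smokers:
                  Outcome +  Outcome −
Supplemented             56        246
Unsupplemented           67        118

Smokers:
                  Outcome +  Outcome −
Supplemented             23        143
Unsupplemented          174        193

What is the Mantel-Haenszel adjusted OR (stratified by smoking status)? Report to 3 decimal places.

OR_MH = Σ(aᵢdᵢ/nᵢ) / Σ(bᵢcᵢ/nᵢ), where nᵢ is the stratum total.
Stratum 1 (Non-smokers): n = 487; a·d/n = 56·118/487 = 13.5688; b·c/n = 246·67/487 = 33.8439
Stratum 2 (Smokers): n = 533; a·d/n = 23·193/533 = 8.3283; b·c/n = 143·174/533 = 46.6829
OR_MH = (13.5688 + 8.3283) / (33.8439 + 46.6829) = 21.8971 / 80.5269 = 0.27192

0.272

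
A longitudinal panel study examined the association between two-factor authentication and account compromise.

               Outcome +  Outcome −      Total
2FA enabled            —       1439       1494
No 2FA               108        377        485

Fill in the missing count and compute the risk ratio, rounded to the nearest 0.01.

0.17

The missing cell is in the exposed row: 1494 − 1439 = 55.
So a = 55, b = 1439, c = 108, d = 377.
RR = [a/(a+b)] / [c/(c+d)] = (55/1494) / (108/485) = 0.03681/0.22268 = 0.16532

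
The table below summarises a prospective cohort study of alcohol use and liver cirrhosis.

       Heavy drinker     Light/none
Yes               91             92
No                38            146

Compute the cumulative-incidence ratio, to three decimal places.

Reading the table with exposure as columns: a = 91 (Heavy drinker, case), b = 38 (Heavy drinker, non-case), c = 92 (Light/none, case), d = 146.
Risk in exposed = 91/129 = 0.70543; risk in unexposed = 92/238 = 0.38655.
RR = 0.70543 / 0.38655 = 1.82491
The risk among the exposed is 1.82 times that among the unexposed.

1.825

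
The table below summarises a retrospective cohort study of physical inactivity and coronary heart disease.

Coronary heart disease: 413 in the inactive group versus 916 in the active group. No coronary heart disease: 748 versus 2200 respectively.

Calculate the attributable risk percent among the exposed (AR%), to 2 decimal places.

From the description: a = 413, b = 748, c = 916, d = 2200.
Risk in exposed = 413/1161 = 0.35573; risk in unexposed = 916/3116 = 0.29397.
RR = 0.35573/0.29397 = 1.21010
AR% = (RR − 1)/RR × 100 = (1.21010 − 1)/1.21010 × 100 = 17.3619%

17.36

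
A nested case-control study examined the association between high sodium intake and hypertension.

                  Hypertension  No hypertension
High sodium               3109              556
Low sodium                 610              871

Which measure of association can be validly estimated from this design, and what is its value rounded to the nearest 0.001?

Cells: a = 3109, b = 556, c = 610, d = 871.
This is a nested case-control study: participants were sampled on outcome status, so risks in the source population cannot be estimated directly — relative risk is not valid here. The odds ratio is the appropriate measure.
OR = (a·d)/(b·c) = (3109 × 871) / (556 × 610) = 2707939 / 339160 = 7.98425

7.984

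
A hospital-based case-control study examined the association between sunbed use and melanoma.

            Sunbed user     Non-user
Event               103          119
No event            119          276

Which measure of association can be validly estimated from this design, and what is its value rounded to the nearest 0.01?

2.01

Reading the table with exposure as columns: a = 103 (Sunbed user, case), b = 119 (Sunbed user, non-case), c = 119 (Non-user, case), d = 276.
This is a hospital-based case-control study: participants were sampled on outcome status, so risks in the source population cannot be estimated directly — relative risk is not valid here. The odds ratio is the appropriate measure.
OR = (a·d)/(b·c) = (103 × 276) / (119 × 119) = 28428 / 14161 = 2.00749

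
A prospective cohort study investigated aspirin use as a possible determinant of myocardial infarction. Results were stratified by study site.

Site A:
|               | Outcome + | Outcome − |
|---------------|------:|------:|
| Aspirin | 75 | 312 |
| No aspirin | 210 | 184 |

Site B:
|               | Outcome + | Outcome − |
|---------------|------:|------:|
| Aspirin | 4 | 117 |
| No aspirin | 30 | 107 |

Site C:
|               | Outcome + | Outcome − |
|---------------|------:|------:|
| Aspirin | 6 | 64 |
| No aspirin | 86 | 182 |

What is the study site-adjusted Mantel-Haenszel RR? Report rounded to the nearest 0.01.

0.33

RR_MH = Σ(aᵢ·n₀ᵢ/nᵢ) / Σ(cᵢ·n₁ᵢ/nᵢ), with n₁ᵢ = aᵢ+bᵢ (exposed), n₀ᵢ = cᵢ+dᵢ (unexposed), nᵢ = n₁ᵢ+n₀ᵢ.
Stratum 1 (Site A): n₁ = 387, n₀ = 394, n = 781; a·n₀/n = 75·394/781 = 37.8361; c·n₁/n = 210·387/781 = 104.0589
Stratum 2 (Site B): n₁ = 121, n₀ = 137, n = 258; a·n₀/n = 4·137/258 = 2.1240; c·n₁/n = 30·121/258 = 14.0698
Stratum 3 (Site C): n₁ = 70, n₀ = 268, n = 338; a·n₀/n = 6·268/338 = 4.7574; c·n₁/n = 86·70/338 = 17.8107
RR_MH = (37.8361 + 2.1240 + 4.7574) / (104.0589 + 14.0698 + 17.8107) = 44.7175 / 135.9393 = 0.32895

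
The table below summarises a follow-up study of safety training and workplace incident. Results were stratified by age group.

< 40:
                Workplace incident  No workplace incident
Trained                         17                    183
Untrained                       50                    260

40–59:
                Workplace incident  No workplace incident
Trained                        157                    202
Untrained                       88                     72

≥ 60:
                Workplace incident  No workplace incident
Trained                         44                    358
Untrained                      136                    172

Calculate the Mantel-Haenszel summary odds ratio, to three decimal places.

0.340

OR_MH = Σ(aᵢdᵢ/nᵢ) / Σ(bᵢcᵢ/nᵢ), where nᵢ is the stratum total.
Stratum 1 (< 40): n = 510; a·d/n = 17·260/510 = 8.6667; b·c/n = 183·50/510 = 17.9412
Stratum 2 (40–59): n = 519; a·d/n = 157·72/519 = 21.7803; b·c/n = 202·88/519 = 34.2505
Stratum 3 (≥ 60): n = 710; a·d/n = 44·172/710 = 10.6592; b·c/n = 358·136/710 = 68.5746
OR_MH = (8.6667 + 21.7803 + 10.6592) / (17.9412 + 34.2505 + 68.5746) = 41.1062 / 120.7663 = 0.34038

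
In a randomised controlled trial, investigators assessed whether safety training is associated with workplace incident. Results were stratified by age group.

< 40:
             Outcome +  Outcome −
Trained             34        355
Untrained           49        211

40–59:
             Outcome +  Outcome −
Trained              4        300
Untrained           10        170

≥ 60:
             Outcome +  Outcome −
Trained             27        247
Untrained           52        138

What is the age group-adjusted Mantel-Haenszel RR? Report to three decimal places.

0.394

RR_MH = Σ(aᵢ·n₀ᵢ/nᵢ) / Σ(cᵢ·n₁ᵢ/nᵢ), with n₁ᵢ = aᵢ+bᵢ (exposed), n₀ᵢ = cᵢ+dᵢ (unexposed), nᵢ = n₁ᵢ+n₀ᵢ.
Stratum 1 (< 40): n₁ = 389, n₀ = 260, n = 649; a·n₀/n = 34·260/649 = 13.6210; c·n₁/n = 49·389/649 = 29.3698
Stratum 2 (40–59): n₁ = 304, n₀ = 180, n = 484; a·n₀/n = 4·180/484 = 1.4876; c·n₁/n = 10·304/484 = 6.2810
Stratum 3 (≥ 60): n₁ = 274, n₀ = 190, n = 464; a·n₀/n = 27·190/464 = 11.0560; c·n₁/n = 52·274/464 = 30.7069
RR_MH = (13.6210 + 1.4876 + 11.0560) / (29.3698 + 6.2810 + 30.7069) = 26.1646 / 66.3577 = 0.39430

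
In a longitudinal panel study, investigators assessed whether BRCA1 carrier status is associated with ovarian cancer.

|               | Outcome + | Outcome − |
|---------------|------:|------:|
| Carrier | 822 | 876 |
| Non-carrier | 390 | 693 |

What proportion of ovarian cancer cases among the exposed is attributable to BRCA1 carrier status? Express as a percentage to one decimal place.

Cells: a = 822, b = 876, c = 390, d = 693.
Risk in exposed = 822/1698 = 0.48410; risk in unexposed = 390/1083 = 0.36011.
RR = 0.48410/0.36011 = 1.34431
AR% = (RR − 1)/RR × 100 = (1.34431 − 1)/1.34431 × 100 = 25.6121%

25.6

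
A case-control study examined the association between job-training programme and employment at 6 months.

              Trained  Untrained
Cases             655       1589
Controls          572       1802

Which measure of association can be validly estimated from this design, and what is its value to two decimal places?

1.30

Reading the table with exposure as columns: a = 655 (Trained, case), b = 572 (Trained, non-case), c = 1589 (Untrained, case), d = 1802.
This is a case-control study: participants were sampled on outcome status, so risks in the source population cannot be estimated directly — relative risk is not valid here. The odds ratio is the appropriate measure.
OR = (a·d)/(b·c) = (655 × 1802) / (572 × 1589) = 1180310 / 908908 = 1.29860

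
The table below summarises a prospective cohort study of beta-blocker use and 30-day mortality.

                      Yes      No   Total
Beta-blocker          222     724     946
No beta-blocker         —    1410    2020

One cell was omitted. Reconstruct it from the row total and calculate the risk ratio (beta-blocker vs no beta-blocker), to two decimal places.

The missing cell is in the unexposed row: 2020 − 1410 = 610.
So a = 222, b = 724, c = 610, d = 1410.
RR = [a/(a+b)] / [c/(c+d)] = (222/946) / (610/2020) = 0.23467/0.30198 = 0.77711

0.78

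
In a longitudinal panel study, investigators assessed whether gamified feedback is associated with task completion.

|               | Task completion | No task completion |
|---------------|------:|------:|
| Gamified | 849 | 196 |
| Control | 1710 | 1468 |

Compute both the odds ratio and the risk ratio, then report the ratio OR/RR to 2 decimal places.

2.46

Cells: a = 849, b = 196, c = 1710, d = 1468.
OR = (849·1468)/(196·1710) = 1246332/335160 = 3.71862
Risk in exposed = 849/1045 = 0.81244; risk in unexposed = 1710/3178 = 0.53807; RR = 1.50990
OR/RR = 3.71862 / 1.50990 = 2.46282
The outcome is not rare, so the OR lies further from 1 than the RR.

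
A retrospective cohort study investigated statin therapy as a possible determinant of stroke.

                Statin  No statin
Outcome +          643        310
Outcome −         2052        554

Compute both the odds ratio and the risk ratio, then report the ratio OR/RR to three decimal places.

0.842

Reading the table with exposure as columns: a = 643 (Statin, case), b = 2052 (Statin, non-case), c = 310 (No statin, case), d = 554.
OR = (643·554)/(2052·310) = 356222/636120 = 0.55999
Risk in exposed = 643/2695 = 0.23859; risk in unexposed = 310/864 = 0.35880; RR = 0.66497
OR/RR = 0.55999 / 0.66497 = 0.84213
The outcome is not rare, so the OR lies further from 1 than the RR.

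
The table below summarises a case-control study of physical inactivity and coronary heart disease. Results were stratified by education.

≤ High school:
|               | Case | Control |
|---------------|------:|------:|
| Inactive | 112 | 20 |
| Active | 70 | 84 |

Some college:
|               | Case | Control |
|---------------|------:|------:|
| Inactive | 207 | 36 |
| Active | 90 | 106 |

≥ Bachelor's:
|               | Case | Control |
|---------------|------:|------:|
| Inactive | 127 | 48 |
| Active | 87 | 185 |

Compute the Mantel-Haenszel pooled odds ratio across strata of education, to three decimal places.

OR_MH = Σ(aᵢdᵢ/nᵢ) / Σ(bᵢcᵢ/nᵢ), where nᵢ is the stratum total.
Stratum 1 (≤ High school): n = 286; a·d/n = 112·84/286 = 32.8951; b·c/n = 20·70/286 = 4.8951
Stratum 2 (Some college): n = 439; a·d/n = 207·106/439 = 49.9818; b·c/n = 36·90/439 = 7.3804
Stratum 3 (≥ Bachelor's): n = 447; a·d/n = 127·185/447 = 52.5615; b·c/n = 48·87/447 = 9.3423
OR_MH = (32.8951 + 49.9818 + 52.5615) / (4.8951 + 7.3804 + 9.3423) = 135.4384 / 21.6178 = 6.26513

6.265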